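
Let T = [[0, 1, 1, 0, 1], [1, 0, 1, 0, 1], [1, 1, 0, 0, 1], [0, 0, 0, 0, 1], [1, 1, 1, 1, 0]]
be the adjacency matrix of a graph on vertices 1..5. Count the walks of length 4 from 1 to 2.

21

The number of length-4 walks from vertex 1 to vertex 2 is entry (1,2) of T⁴, where T is the adjacency matrix.
T² = [[3, 2, 2, 1, 2], [2, 3, 2, 1, 2], [2, 2, 3, 1, 2], [1, 1, 1, 1, 0], [2, 2, 2, 0, 4]]
T³ = [[6, 7, 7, 2, 8], [7, 6, 7, 2, 8], [7, 7, 6, 2, 8], [2, 2, 2, 0, 4], [8, 8, 8, 4, 6]]
T⁴ = [[22, 21, 21, 8, 22], [21, 22, 21, 8, 22], [21, 21, 22, 8, 22], [8, 8, 8, 4, 6], [22, 22, 22, 6, 28]]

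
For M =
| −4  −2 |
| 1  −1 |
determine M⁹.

[[−38854, −38342], [19171, 18659]]

tr M = −5 and det M = 6, so the characteristic polynomial is λ² − (−5)λ + (6) with roots −2 and −3.
Eigenvectors give P = [[−1, 2], [1, −1]] with P⁻¹ = [[1, 2], [1, 1]], and M = P·diag(−2, −3)·P⁻¹.
Then M⁹ = P·diag(−512, −19683)·P⁻¹ = [[512, −39366], [−512, 19683]] · [[1, 2], [1, 1]] = [[−38854, −38342], [19171, 18659]].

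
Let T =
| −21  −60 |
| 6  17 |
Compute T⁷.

tr T = −4 and det T = 3, so the characteristic polynomial is λ² − (−4)λ + (3) with roots −3 and −1.
Eigenvectors give P = [[10, 3], [−3, −1]] with P⁻¹ = [[1, 3], [−3, −10]], and T = P·diag(−3, −1)·P⁻¹.
Then T⁷ = P·diag(−2187, −1)·P⁻¹ = [[−21870, −3], [6561, 1]] · [[1, 3], [−3, −10]] = [[−21861, −65580], [6558, 19673]].

[[−21861, −65580], [6558, 19673]]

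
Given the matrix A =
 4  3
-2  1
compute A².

[[10, 15], [-10, -5]]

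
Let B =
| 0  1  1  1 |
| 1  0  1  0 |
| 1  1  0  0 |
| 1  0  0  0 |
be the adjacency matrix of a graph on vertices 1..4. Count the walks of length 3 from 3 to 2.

3

The number of length-3 walks from vertex 3 to vertex 2 is entry (3,2) of B³, where B is the adjacency matrix.
B² = [[3, 1, 1, 0], [1, 2, 1, 1], [1, 1, 2, 1], [0, 1, 1, 1]]
B³ = [[2, 4, 4, 3], [4, 2, 3, 1], [4, 3, 2, 1], [3, 1, 1, 0]]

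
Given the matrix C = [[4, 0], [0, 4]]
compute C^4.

[[256, 0], [0, 256]]

C^2 = [[16, 0], [0, 16]]
C^3 = [[64, 0], [0, 64]]
C^4 = [[256, 0], [0, 256]]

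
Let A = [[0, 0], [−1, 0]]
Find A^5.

A is strictly triangular, hence nilpotent: A^2 = 0, so A^5 = 0.

[[0, 0], [0, 0]]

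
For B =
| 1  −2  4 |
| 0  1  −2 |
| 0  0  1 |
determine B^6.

[[1, −12, 84], [0, 1, −12], [0, 0, 1]]

B = I + N where N = [[0, −2, 4], [0, 0, −2], [0, 0, 0]] is strictly upper-triangular, so N^3 = 0.
(I + N)^6 = I + 6·N + 15·N^2 = [[1, −12, 84], [0, 1, −12], [0, 0, 1]].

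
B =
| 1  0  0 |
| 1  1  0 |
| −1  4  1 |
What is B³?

B = I + N where N = [[0, 0, 0], [1, 0, 0], [−1, 4, 0]] is strictly lower-triangular, so N³ = 0.
(I + N)³ = I + 3·N + 3·N² = [[1, 0, 0], [3, 1, 0], [9, 12, 1]].

[[1, 0, 0], [3, 1, 0], [9, 12, 1]]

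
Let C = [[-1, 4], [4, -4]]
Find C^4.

C^2 = [[17, -20], [-20, 32]]
C^3 = [[-97, 148], [148, -208]]
C^4 = [[689, -980], [-980, 1424]]

[[689, -980], [-980, 1424]]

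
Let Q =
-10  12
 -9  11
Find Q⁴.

[[-44, 60], [-45, 61]]

tr Q = 1 and det Q = -2, so the characteristic polynomial is λ² − (1)λ + (-2) with roots 2 and -1.
Eigenvectors give P = [[1, -4], [1, -3]] with P⁻¹ = [[-3, 4], [-1, 1]], and Q = P·diag(2, -1)·P⁻¹.
Then Q⁴ = P·diag(16, 1)·P⁻¹ = [[16, -4], [16, -3]] · [[-3, 4], [-1, 1]] = [[-44, 60], [-45, 61]].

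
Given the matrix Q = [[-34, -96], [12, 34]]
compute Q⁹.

tr Q = 0 and det Q = -4, so the characteristic polynomial is λ² − (0)λ + (-4) with roots 2 and -2.
Eigenvectors give P = [[8, 3], [-3, -1]] with P⁻¹ = [[-1, -3], [3, 8]], and Q = P·diag(2, -2)·P⁻¹.
Then Q⁹ = P·diag(512, -512)·P⁻¹ = [[4096, -1536], [-1536, 512]] · [[-1, -3], [3, 8]] = [[-8704, -24576], [3072, 8704]].

[[-8704, -24576], [3072, 8704]]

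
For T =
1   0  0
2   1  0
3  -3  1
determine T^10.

T = I + N where N = [[0, 0, 0], [2, 0, 0], [3, -3, 0]] is strictly lower-triangular, so N^3 = 0.
(I + N)^10 = I + 10·N + 45·N^2 = [[1, 0, 0], [20, 1, 0], [-240, -30, 1]].

[[1, 0, 0], [20, 1, 0], [-240, -30, 1]]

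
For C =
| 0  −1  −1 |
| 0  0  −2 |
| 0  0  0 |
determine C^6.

C is strictly triangular, hence nilpotent: C^3 = 0, so C^6 = 0.

[[0, 0, 0], [0, 0, 0], [0, 0, 0]]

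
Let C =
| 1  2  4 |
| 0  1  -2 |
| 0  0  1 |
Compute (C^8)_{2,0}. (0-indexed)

C = I + N where N = [[0, 2, 4], [0, 0, -2], [0, 0, 0]] is strictly upper-triangular, so N^3 = 0.
(I + N)^8 = I + 8·N + 28·N^2 = [[1, 16, -80], [0, 1, -16], [0, 0, 1]].

0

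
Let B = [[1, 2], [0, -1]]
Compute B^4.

[[1, 0], [0, 1]]

B² = I (check: tr B = 0 and det B = -1), so B^4 = I since 4 is even.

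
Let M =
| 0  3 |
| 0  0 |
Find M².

[[0, 0], [0, 0]]

M is strictly triangular, hence nilpotent: M² = 0, so M² = 0.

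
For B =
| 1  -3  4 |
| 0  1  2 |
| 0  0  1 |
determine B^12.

B = I + N where N = [[0, -3, 4], [0, 0, 2], [0, 0, 0]] is strictly upper-triangular, so N^3 = 0.
(I + N)^12 = I + 12·N + 66·N^2 = [[1, -36, -348], [0, 1, 24], [0, 0, 1]].

[[1, -36, -348], [0, 1, 24], [0, 0, 1]]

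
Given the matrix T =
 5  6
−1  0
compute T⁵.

[[665, 1266], [−211, −390]]

tr T = 5 and det T = 6, so the characteristic polynomial is λ² − (5)λ + (6) with roots 2 and 3.
Eigenvectors give P = [[−2, 3], [1, −1]] with P⁻¹ = [[1, 3], [1, 2]], and T = P·diag(2, 3)·P⁻¹.
Then T⁵ = P·diag(32, 243)·P⁻¹ = [[−64, 729], [32, −243]] · [[1, 3], [1, 2]] = [[665, 1266], [−211, −390]].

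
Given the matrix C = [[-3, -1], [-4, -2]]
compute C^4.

[[269, 105], [420, 164]]

C^2 = [[13, 5], [20, 8]]
C^3 = [[-59, -23], [-92, -36]]
C^4 = [[269, 105], [420, 164]]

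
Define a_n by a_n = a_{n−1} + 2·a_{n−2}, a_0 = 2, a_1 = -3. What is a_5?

With companion matrix B = [[1, 2], [1, 0]], [a_n, a_{n−1}]ᵀ = B·[a_{n−1}, a_{n−2}]ᵀ, so [a_5, a_4]ᵀ = B⁴·[a_1, a_0]ᵀ.
B⁴ = [[11, 10], [5, 6]], giving [a_5, a_4]ᵀ = [[-13], [-3]].

-13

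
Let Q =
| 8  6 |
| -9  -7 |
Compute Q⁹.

tr Q = 1 and det Q = -2, so the characteristic polynomial is λ² − (1)λ + (-2) with roots -1 and 2.
Eigenvectors give P = [[-2, -1], [3, 1]] with P⁻¹ = [[1, 1], [-3, -2]], and Q = P·diag(-1, 2)·P⁻¹.
Then Q⁹ = P·diag(-1, 512)·P⁻¹ = [[2, -512], [-3, 512]] · [[1, 1], [-3, -2]] = [[1538, 1026], [-1539, -1027]].

[[1538, 1026], [-1539, -1027]]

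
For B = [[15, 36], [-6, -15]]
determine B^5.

tr B = 0 and det B = -9, so the characteristic polynomial is λ² − (0)λ + (-9) with roots 3 and -3.
Eigenvectors give P = [[-3, -2], [1, 1]] with P⁻¹ = [[-1, -2], [1, 3]], and B = P·diag(3, -3)·P⁻¹.
Then B^5 = P·diag(243, -243)·P⁻¹ = [[-729, 486], [243, -243]] · [[-1, -2], [1, 3]] = [[1215, 2916], [-486, -1215]].

[[1215, 2916], [-486, -1215]]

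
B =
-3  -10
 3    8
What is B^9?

tr B = 5 and det B = 6, so the characteristic polynomial is λ² − (5)λ + (6) with roots 3 and 2.
Eigenvectors give P = [[5, -2], [-3, 1]] with P⁻¹ = [[-1, -2], [-3, -5]], and B = P·diag(3, 2)·P⁻¹.
Then B^9 = P·diag(19683, 512)·P⁻¹ = [[98415, -1024], [-59049, 512]] · [[-1, -2], [-3, -5]] = [[-95343, -191710], [57513, 115538]].

[[-95343, -191710], [57513, 115538]]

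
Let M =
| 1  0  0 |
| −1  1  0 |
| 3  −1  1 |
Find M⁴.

M = I + N where N = [[0, 0, 0], [−1, 0, 0], [3, −1, 0]] is strictly lower-triangular, so N³ = 0.
(I + N)⁴ = I + 4·N + 6·N² = [[1, 0, 0], [−4, 1, 0], [18, −4, 1]].

[[1, 0, 0], [−4, 1, 0], [18, −4, 1]]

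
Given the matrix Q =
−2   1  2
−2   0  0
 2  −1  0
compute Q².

[[6, −4, −4], [4, −2, −4], [−2, 2, 4]]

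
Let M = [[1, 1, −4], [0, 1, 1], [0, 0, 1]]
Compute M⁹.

M = I + N where N = [[0, 1, −4], [0, 0, 1], [0, 0, 0]] is strictly upper-triangular, so N³ = 0.
(I + N)⁹ = I + 9·N + 36·N² = [[1, 9, 0], [0, 1, 9], [0, 0, 1]].

[[1, 9, 0], [0, 1, 9], [0, 0, 1]]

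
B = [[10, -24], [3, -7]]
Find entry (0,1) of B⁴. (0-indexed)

-360

tr B = 3 and det B = 2, so the characteristic polynomial is λ² − (3)λ + (2) with roots 2 and 1.
Eigenvectors give P = [[3, -8], [1, -3]] with P⁻¹ = [[3, -8], [1, -3]], and B = P·diag(2, 1)·P⁻¹.
Then B⁴ = P·diag(16, 1)·P⁻¹ = [[48, -8], [16, -3]] · [[3, -8], [1, -3]] = [[136, -360], [45, -119]].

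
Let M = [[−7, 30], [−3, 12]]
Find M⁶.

tr M = 5 and det M = 6, so the characteristic polynomial is λ² − (5)λ + (6) with roots 3 and 2.
Eigenvectors give P = [[−3, −10], [−1, −3]] with P⁻¹ = [[3, −10], [−1, 3]], and M = P·diag(3, 2)·P⁻¹.
Then M⁶ = P·diag(729, 64)·P⁻¹ = [[−2187, −640], [−729, −192]] · [[3, −10], [−1, 3]] = [[−5921, 19950], [−1995, 6714]].

[[−5921, 19950], [−1995, 6714]]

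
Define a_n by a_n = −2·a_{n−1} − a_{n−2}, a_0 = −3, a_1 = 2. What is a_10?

7

With companion matrix Q = [[−2, −1], [1, 0]], [a_n, a_{n−1}]ᵀ = Q·[a_{n−1}, a_{n−2}]ᵀ, so [a_10, a_9]ᵀ = Q⁹·[a_1, a_0]ᵀ.
Q⁹ = [[−10, −9], [9, 8]], giving [a_10, a_9]ᵀ = [[7], [−6]].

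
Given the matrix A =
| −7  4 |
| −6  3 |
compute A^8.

tr A = −4 and det A = 3, so the characteristic polynomial is λ² − (−4)λ + (3) with roots −3 and −1.
Eigenvectors give P = [[1, −2], [1, −3]] with P⁻¹ = [[3, −2], [1, −1]], and A = P·diag(−3, −1)·P⁻¹.
Then A^8 = P·diag(6561, 1)·P⁻¹ = [[6561, −2], [6561, −3]] · [[3, −2], [1, −1]] = [[19681, −13120], [19680, −13119]].

[[19681, −13120], [19680, −13119]]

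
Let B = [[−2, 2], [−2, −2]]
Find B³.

[[16, 16], [−16, 16]]

B² = [[0, −8], [8, 0]]
B³ = [[16, 16], [−16, 16]]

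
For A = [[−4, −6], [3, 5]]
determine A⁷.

[[−130, −258], [129, 257]]

tr A = 1 and det A = −2, so the characteristic polynomial is λ² − (1)λ + (−2) with roots 2 and −1.
Eigenvectors give P = [[−1, −2], [1, 1]] with P⁻¹ = [[1, 2], [−1, −1]], and A = P·diag(2, −1)·P⁻¹.
Then A⁷ = P·diag(128, −1)·P⁻¹ = [[−128, 2], [128, −1]] · [[1, 2], [−1, −1]] = [[−130, −258], [129, 257]].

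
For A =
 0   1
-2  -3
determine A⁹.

[[510, 511], [-1022, -1023]]

tr A = -3 and det A = 2, so the characteristic polynomial is λ² − (-3)λ + (2) with roots -1 and -2.
Eigenvectors give P = [[-1, -1], [1, 2]] with P⁻¹ = [[-2, -1], [1, 1]], and A = P·diag(-1, -2)·P⁻¹.
Then A⁹ = P·diag(-1, -512)·P⁻¹ = [[1, 512], [-1, -1024]] · [[-2, -1], [1, 1]] = [[510, 511], [-1022, -1023]].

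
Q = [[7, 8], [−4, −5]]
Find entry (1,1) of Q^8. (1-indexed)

tr Q = 2 and det Q = −3, so the characteristic polynomial is λ² − (2)λ + (−3) with roots 3 and −1.
Eigenvectors give P = [[−2, 1], [1, −1]] with P⁻¹ = [[−1, −1], [−1, −2]], and Q = P·diag(3, −1)·P⁻¹.
Then Q^8 = P·diag(6561, 1)·P⁻¹ = [[−13122, 1], [6561, −1]] · [[−1, −1], [−1, −2]] = [[13121, 13120], [−6560, −6559]].

13121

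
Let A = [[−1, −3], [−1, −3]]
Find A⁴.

A² = [[4, 12], [4, 12]]
A³ = [[−16, −48], [−16, −48]]
A⁴ = [[64, 192], [64, 192]]

[[64, 192], [64, 192]]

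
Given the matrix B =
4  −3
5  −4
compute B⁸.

[[1, 0], [0, 1]]

B² = I (check: tr B = 0 and det B = −1), so B⁸ = I since 8 is even.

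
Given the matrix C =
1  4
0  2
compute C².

[[1, 12], [0, 4]]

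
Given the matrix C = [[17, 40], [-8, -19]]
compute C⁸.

tr C = -2 and det C = -3, so the characteristic polynomial is λ² − (-2)λ + (-3) with roots 1 and -3.
Eigenvectors give P = [[5, -2], [-2, 1]] with P⁻¹ = [[1, 2], [2, 5]], and C = P·diag(1, -3)·P⁻¹.
Then C⁸ = P·diag(1, 6561)·P⁻¹ = [[5, -13122], [-2, 6561]] · [[1, 2], [2, 5]] = [[-26239, -65600], [13120, 32801]].

[[-26239, -65600], [13120, 32801]]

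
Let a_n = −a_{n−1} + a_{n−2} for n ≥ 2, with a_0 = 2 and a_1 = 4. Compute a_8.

−58

With companion matrix A = [[−1, 1], [1, 0]], [a_n, a_{n−1}]ᵀ = A·[a_{n−1}, a_{n−2}]ᵀ, so [a_8, a_7]ᵀ = A⁷·[a_1, a_0]ᵀ.
A⁷ = [[−21, 13], [13, −8]], giving [a_8, a_7]ᵀ = [[−58], [36]].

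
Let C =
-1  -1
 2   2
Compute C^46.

[[-1, -1], [2, 2]]

C² = C (a projection; rank 1, trace 1), so C^46 = C.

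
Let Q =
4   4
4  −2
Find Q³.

Q² = [[32, 8], [8, 20]]
Q³ = [[160, 112], [112, −8]]

[[160, 112], [112, −8]]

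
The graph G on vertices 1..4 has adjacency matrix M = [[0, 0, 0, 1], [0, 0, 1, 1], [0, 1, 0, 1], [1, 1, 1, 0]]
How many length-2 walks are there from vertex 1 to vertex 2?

1

The number of length-2 walks from vertex 1 to vertex 2 is entry (1,2) of M^2, where M is the adjacency matrix.
M^2 = [[1, 1, 1, 0], [1, 2, 1, 1], [1, 1, 2, 1], [0, 1, 1, 3]]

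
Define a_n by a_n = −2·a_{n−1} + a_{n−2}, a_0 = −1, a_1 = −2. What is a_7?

With companion matrix C = [[−2, 1], [1, 0]], [a_n, a_{n−1}]ᵀ = C·[a_{n−1}, a_{n−2}]ᵀ, so [a_7, a_6]ᵀ = C⁶·[a_1, a_0]ᵀ.
C⁶ = [[169, −70], [−70, 29]], giving [a_7, a_6]ᵀ = [[−268], [111]].

−268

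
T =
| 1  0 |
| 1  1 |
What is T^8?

T = I + N where N = [[0, 0], [1, 0]] is strictly lower-triangular, so N^2 = 0.
(I + N)^8 = I + 8·N = [[1, 0], [8, 1]].

[[1, 0], [8, 1]]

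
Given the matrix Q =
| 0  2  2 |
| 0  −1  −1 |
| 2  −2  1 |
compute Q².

[[4, −6, 0], [−2, 3, 0], [2, 4, 7]]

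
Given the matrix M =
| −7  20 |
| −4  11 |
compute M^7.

tr M = 4 and det M = 3, so the characteristic polynomial is λ² − (4)λ + (3) with roots 1 and 3.
Eigenvectors give P = [[5, 2], [2, 1]] with P⁻¹ = [[1, −2], [−2, 5]], and M = P·diag(1, 3)·P⁻¹.
Then M^7 = P·diag(1, 2187)·P⁻¹ = [[5, 4374], [2, 2187]] · [[1, −2], [−2, 5]] = [[−8743, 21860], [−4372, 10931]].

[[−8743, 21860], [−4372, 10931]]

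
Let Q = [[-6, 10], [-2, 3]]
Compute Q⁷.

[[-636, 1270], [-254, 507]]

tr Q = -3 and det Q = 2, so the characteristic polynomial is λ² − (-3)λ + (2) with roots -1 and -2.
Eigenvectors give P = [[-2, 5], [-1, 2]] with P⁻¹ = [[2, -5], [1, -2]], and Q = P·diag(-1, -2)·P⁻¹.
Then Q⁷ = P·diag(-1, -128)·P⁻¹ = [[2, -640], [1, -256]] · [[2, -5], [1, -2]] = [[-636, 1270], [-254, 507]].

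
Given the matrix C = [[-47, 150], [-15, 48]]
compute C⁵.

tr C = 1 and det C = -6, so the characteristic polynomial is λ² − (1)λ + (-6) with roots 3 and -2.
Eigenvectors give P = [[3, 10], [1, 3]] with P⁻¹ = [[-3, 10], [1, -3]], and C = P·diag(3, -2)·P⁻¹.
Then C⁵ = P·diag(243, -32)·P⁻¹ = [[729, -320], [243, -96]] · [[-3, 10], [1, -3]] = [[-2507, 8250], [-825, 2718]].

[[-2507, 8250], [-825, 2718]]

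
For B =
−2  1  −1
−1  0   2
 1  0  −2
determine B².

[[2, −2, 6], [4, −1, −3], [−4, 1, 3]]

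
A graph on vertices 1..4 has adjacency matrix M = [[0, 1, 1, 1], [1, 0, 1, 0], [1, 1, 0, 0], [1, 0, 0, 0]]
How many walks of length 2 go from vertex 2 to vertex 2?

2

The number of length-2 walks from vertex 2 to vertex 2 is entry (2,2) of M², where M is the adjacency matrix.
M² = [[3, 1, 1, 0], [1, 2, 1, 1], [1, 1, 2, 1], [0, 1, 1, 1]]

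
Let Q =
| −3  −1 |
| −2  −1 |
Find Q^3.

[[−41, −15], [−30, −11]]

Q^2 = [[11, 4], [8, 3]]
Q^3 = [[−41, −15], [−30, −11]]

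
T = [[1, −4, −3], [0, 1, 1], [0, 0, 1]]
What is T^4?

T = I + N where N = [[0, −4, −3], [0, 0, 1], [0, 0, 0]] is strictly upper-triangular, so N^3 = 0.
(I + N)^4 = I + 4·N + 6·N^2 = [[1, −16, −36], [0, 1, 4], [0, 0, 1]].

[[1, −16, −36], [0, 1, 4], [0, 0, 1]]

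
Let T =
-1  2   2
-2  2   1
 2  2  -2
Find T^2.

[[1, 6, -4], [0, 2, -4], [-10, 4, 10]]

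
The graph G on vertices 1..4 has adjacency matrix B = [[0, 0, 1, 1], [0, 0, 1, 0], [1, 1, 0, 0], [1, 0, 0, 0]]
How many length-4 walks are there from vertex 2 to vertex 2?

2

The number of length-4 walks from vertex 2 to vertex 2 is entry (2,2) of B⁴, where B is the adjacency matrix.
B² = [[2, 1, 0, 0], [1, 1, 0, 0], [0, 0, 2, 1], [0, 0, 1, 1]]
B³ = [[0, 0, 3, 2], [0, 0, 2, 1], [3, 2, 0, 0], [2, 1, 0, 0]]
B⁴ = [[5, 3, 0, 0], [3, 2, 0, 0], [0, 0, 5, 3], [0, 0, 3, 2]]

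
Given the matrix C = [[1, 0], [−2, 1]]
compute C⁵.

C = I + N where N = [[0, 0], [−2, 0]] is strictly lower-triangular, so N² = 0.
(I + N)⁵ = I + 5·N = [[1, 0], [−10, 1]].

[[1, 0], [−10, 1]]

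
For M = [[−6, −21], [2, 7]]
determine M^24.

[[−6, −21], [2, 7]]

M² = M (a projection; rank 1, trace 1), so M^24 = M.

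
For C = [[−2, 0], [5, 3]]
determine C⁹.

[[−512, 0], [20195, 19683]]

tr C = 1 and det C = −6, so the characteristic polynomial is λ² − (1)λ + (−6) with roots 3 and −2.
Eigenvectors give P = [[0, −1], [1, 1]] with P⁻¹ = [[1, 1], [−1, 0]], and C = P·diag(3, −2)·P⁻¹.
Then C⁹ = P·diag(19683, −512)·P⁻¹ = [[0, 512], [19683, −512]] · [[1, 1], [−1, 0]] = [[−512, 0], [20195, 19683]].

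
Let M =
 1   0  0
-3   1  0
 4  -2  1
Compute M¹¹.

M = I + N where N = [[0, 0, 0], [-3, 0, 0], [4, -2, 0]] is strictly lower-triangular, so N³ = 0.
(I + N)¹¹ = I + 11·N + 55·N² = [[1, 0, 0], [-33, 1, 0], [374, -22, 1]].

[[1, 0, 0], [-33, 1, 0], [374, -22, 1]]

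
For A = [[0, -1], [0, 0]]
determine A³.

A is strictly triangular, hence nilpotent: A² = 0, so A³ = 0.

[[0, 0], [0, 0]]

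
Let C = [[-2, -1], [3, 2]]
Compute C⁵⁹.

C² = I (check: tr C = 0 and det C = -1), so C⁵⁹ = C since 59 is odd.

[[-2, -1], [3, 2]]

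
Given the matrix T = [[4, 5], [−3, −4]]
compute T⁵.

T² = I (check: tr T = 0 and det T = −1), so T⁵ = T since 5 is odd.

[[4, 5], [−3, −4]]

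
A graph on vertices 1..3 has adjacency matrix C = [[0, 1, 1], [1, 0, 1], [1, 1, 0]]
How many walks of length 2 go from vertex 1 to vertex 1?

2

The number of length-2 walks from vertex 1 to vertex 1 is entry (1,1) of C^2, where C is the adjacency matrix.
C^2 = [[2, 1, 1], [1, 2, 1], [1, 1, 2]]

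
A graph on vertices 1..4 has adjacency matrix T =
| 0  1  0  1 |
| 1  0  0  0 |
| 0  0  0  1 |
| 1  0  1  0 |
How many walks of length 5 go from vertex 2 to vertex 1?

The number of length-5 walks from vertex 2 to vertex 1 is entry (2,1) of T⁵, where T is the adjacency matrix.
T² = [[2, 0, 1, 0], [0, 1, 0, 1], [1, 0, 1, 0], [0, 1, 0, 2]]
T³ = [[0, 2, 0, 3], [2, 0, 1, 0], [0, 1, 0, 2], [3, 0, 2, 0]]
T⁴ = [[5, 0, 3, 0], [0, 2, 0, 3], [3, 0, 2, 0], [0, 3, 0, 5]]
T⁵ = [[0, 5, 0, 8], [5, 0, 3, 0], [0, 3, 0, 5], [8, 0, 5, 0]]

5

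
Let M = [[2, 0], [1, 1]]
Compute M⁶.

[[64, 0], [63, 1]]

tr M = 3 and det M = 2, so the characteristic polynomial is λ² − (3)λ + (2) with roots 1 and 2.
Eigenvectors give P = [[0, 1], [−1, 1]] with P⁻¹ = [[1, −1], [1, 0]], and M = P·diag(1, 2)·P⁻¹.
Then M⁶ = P·diag(1, 64)·P⁻¹ = [[0, 64], [−1, 64]] · [[1, −1], [1, 0]] = [[64, 0], [63, 1]].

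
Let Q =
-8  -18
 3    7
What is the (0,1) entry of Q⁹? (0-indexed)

tr Q = -1 and det Q = -2, so the characteristic polynomial is λ² − (-1)λ + (-2) with roots -2 and 1.
Eigenvectors give P = [[-3, -2], [1, 1]] with P⁻¹ = [[-1, -2], [1, 3]], and Q = P·diag(-2, 1)·P⁻¹.
Then Q⁹ = P·diag(-512, 1)·P⁻¹ = [[1536, -2], [-512, 1]] · [[-1, -2], [1, 3]] = [[-1538, -3078], [513, 1027]].

-3078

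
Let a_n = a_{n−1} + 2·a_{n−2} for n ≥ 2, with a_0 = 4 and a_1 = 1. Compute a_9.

With companion matrix C = [[1, 2], [1, 0]], [a_n, a_{n−1}]ᵀ = C·[a_{n−1}, a_{n−2}]ᵀ, so [a_9, a_8]ᵀ = C^8·[a_1, a_0]ᵀ.
C^8 = [[171, 170], [85, 86]], giving [a_9, a_8]ᵀ = [[851], [429]].

851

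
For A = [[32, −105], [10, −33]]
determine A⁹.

[[121682, −424095], [40390, −140853]]

tr A = −1 and det A = −6, so the characteristic polynomial is λ² − (−1)λ + (−6) with roots 2 and −3.
Eigenvectors give P = [[−7, −3], [−2, −1]] with P⁻¹ = [[−1, 3], [2, −7]], and A = P·diag(2, −3)·P⁻¹.
Then A⁹ = P·diag(512, −19683)·P⁻¹ = [[−3584, 59049], [−1024, 19683]] · [[−1, 3], [2, −7]] = [[121682, −424095], [40390, −140853]].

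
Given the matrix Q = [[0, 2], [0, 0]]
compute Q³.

Q is strictly triangular, hence nilpotent: Q² = 0, so Q³ = 0.

[[0, 0], [0, 0]]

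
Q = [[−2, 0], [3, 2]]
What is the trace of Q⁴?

Q² = [[4, 0], [0, 4]]
Q³ = [[−8, 0], [12, 8]]
Q⁴ = [[16, 0], [0, 16]]

32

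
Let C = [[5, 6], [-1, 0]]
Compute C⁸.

[[19171, 37830], [-6305, -12354]]

tr C = 5 and det C = 6, so the characteristic polynomial is λ² − (5)λ + (6) with roots 2 and 3.
Eigenvectors give P = [[-2, -3], [1, 1]] with P⁻¹ = [[1, 3], [-1, -2]], and C = P·diag(2, 3)·P⁻¹.
Then C⁸ = P·diag(256, 6561)·P⁻¹ = [[-512, -19683], [256, 6561]] · [[1, 3], [-1, -2]] = [[19171, 37830], [-6305, -12354]].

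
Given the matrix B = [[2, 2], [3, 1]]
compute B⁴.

[[154, 102], [153, 103]]

B² = [[10, 6], [9, 7]]
B³ = [[38, 26], [39, 25]]
B⁴ = [[154, 102], [153, 103]]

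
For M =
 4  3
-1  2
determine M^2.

[[13, 18], [-6, 1]]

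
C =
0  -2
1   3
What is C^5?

tr C = 3 and det C = 2, so the characteristic polynomial is λ² − (3)λ + (2) with roots 1 and 2.
Eigenvectors give P = [[-2, -1], [1, 1]] with P⁻¹ = [[-1, -1], [1, 2]], and C = P·diag(1, 2)·P⁻¹.
Then C^5 = P·diag(1, 32)·P⁻¹ = [[-2, -32], [1, 32]] · [[-1, -1], [1, 2]] = [[-30, -62], [31, 63]].

[[-30, -62], [31, 63]]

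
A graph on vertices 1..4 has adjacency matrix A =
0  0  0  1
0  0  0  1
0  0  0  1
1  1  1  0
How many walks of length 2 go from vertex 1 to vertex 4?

The number of length-2 walks from vertex 1 to vertex 4 is entry (1,4) of A², where A is the adjacency matrix.
A² = [[1, 1, 1, 0], [1, 1, 1, 0], [1, 1, 1, 0], [0, 0, 0, 3]]

0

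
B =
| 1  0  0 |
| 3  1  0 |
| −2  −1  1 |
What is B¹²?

B = I + N where N = [[0, 0, 0], [3, 0, 0], [−2, −1, 0]] is strictly lower-triangular, so N³ = 0.
(I + N)¹² = I + 12·N + 66·N² = [[1, 0, 0], [36, 1, 0], [−222, −12, 1]].

[[1, 0, 0], [36, 1, 0], [−222, −12, 1]]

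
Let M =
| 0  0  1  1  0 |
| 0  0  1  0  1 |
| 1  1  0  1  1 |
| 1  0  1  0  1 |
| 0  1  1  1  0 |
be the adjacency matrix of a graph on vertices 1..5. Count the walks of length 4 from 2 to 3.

The number of length-4 walks from vertex 2 to vertex 3 is entry (2,3) of M⁴, where M is the adjacency matrix.
M² = [[2, 1, 1, 1, 2], [1, 2, 1, 2, 1], [1, 1, 4, 2, 2], [1, 2, 2, 3, 1], [2, 1, 2, 1, 3]]
M³ = [[2, 3, 6, 5, 3], [3, 2, 6, 3, 5], [6, 6, 6, 7, 7], [5, 3, 7, 4, 7], [3, 5, 7, 7, 4]]
M⁴ = [[11, 9, 13, 11, 14], [9, 11, 13, 14, 11], [13, 13, 26, 19, 19], [11, 14, 19, 19, 14], [14, 11, 19, 14, 19]]

13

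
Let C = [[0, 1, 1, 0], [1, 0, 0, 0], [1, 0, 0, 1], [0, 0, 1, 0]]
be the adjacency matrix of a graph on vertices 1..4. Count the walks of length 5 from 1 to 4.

0

The number of length-5 walks from vertex 1 to vertex 4 is entry (1,4) of C⁵, where C is the adjacency matrix.
C² = [[2, 0, 0, 1], [0, 1, 1, 0], [0, 1, 2, 0], [1, 0, 0, 1]]
C³ = [[0, 2, 3, 0], [2, 0, 0, 1], [3, 0, 0, 2], [0, 1, 2, 0]]
C⁴ = [[5, 0, 0, 3], [0, 2, 3, 0], [0, 3, 5, 0], [3, 0, 0, 2]]
C⁵ = [[0, 5, 8, 0], [5, 0, 0, 3], [8, 0, 0, 5], [0, 3, 5, 0]]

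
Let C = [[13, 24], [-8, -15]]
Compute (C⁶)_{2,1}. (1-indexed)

tr C = -2 and det C = -3, so the characteristic polynomial is λ² − (-2)λ + (-3) with roots -3 and 1.
Eigenvectors give P = [[3, 2], [-2, -1]] with P⁻¹ = [[-1, -2], [2, 3]], and C = P·diag(-3, 1)·P⁻¹.
Then C⁶ = P·diag(729, 1)·P⁻¹ = [[2187, 2], [-1458, -1]] · [[-1, -2], [2, 3]] = [[-2183, -4368], [1456, 2913]].

1456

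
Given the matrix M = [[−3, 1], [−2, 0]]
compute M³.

[[−15, 7], [−14, 6]]

tr M = −3 and det M = 2, so the characteristic polynomial is λ² − (−3)λ + (2) with roots −1 and −2.
Eigenvectors give P = [[−1, 1], [−2, 1]] with P⁻¹ = [[1, −1], [2, −1]], and M = P·diag(−1, −2)·P⁻¹.
Then M³ = P·diag(−1, −8)·P⁻¹ = [[1, −8], [2, −8]] · [[1, −1], [2, −1]] = [[−15, 7], [−14, 6]].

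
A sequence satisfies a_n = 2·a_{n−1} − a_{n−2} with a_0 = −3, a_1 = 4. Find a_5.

With companion matrix Q = [[2, −1], [1, 0]], [a_n, a_{n−1}]ᵀ = Q·[a_{n−1}, a_{n−2}]ᵀ, so [a_5, a_4]ᵀ = Q⁴·[a_1, a_0]ᵀ.
Q⁴ = [[5, −4], [4, −3]], giving [a_5, a_4]ᵀ = [[32], [25]].

32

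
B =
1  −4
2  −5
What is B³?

[[25, −52], [26, −53]]

tr B = −4 and det B = 3, so the characteristic polynomial is λ² − (−4)λ + (3) with roots −1 and −3.
Eigenvectors give P = [[2, 1], [1, 1]] with P⁻¹ = [[1, −1], [−1, 2]], and B = P·diag(−1, −3)·P⁻¹.
Then B³ = P·diag(−1, −27)·P⁻¹ = [[−2, −27], [−1, −27]] · [[1, −1], [−1, 2]] = [[25, −52], [26, −53]].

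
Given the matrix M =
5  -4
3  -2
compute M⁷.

tr M = 3 and det M = 2, so the characteristic polynomial is λ² − (3)λ + (2) with roots 2 and 1.
Eigenvectors give P = [[4, 1], [3, 1]] with P⁻¹ = [[1, -1], [-3, 4]], and M = P·diag(2, 1)·P⁻¹.
Then M⁷ = P·diag(128, 1)·P⁻¹ = [[512, 1], [384, 1]] · [[1, -1], [-3, 4]] = [[509, -508], [381, -380]].

[[509, -508], [381, -380]]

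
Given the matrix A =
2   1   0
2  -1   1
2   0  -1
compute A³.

A² = [[6, 1, 1], [4, 3, -2], [2, 2, 1]]
A³ = [[16, 5, 0], [10, 1, 5], [10, 0, 1]]

[[16, 5, 0], [10, 1, 5], [10, 0, 1]]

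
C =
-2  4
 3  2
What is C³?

C² = [[16, 0], [0, 16]]
C³ = [[-32, 64], [48, 32]]

[[-32, 64], [48, 32]]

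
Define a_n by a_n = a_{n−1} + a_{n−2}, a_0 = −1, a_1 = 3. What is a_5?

With companion matrix B = [[1, 1], [1, 0]], [a_n, a_{n−1}]ᵀ = B·[a_{n−1}, a_{n−2}]ᵀ, so [a_5, a_4]ᵀ = B⁴·[a_1, a_0]ᵀ.
B⁴ = [[5, 3], [3, 2]], giving [a_5, a_4]ᵀ = [[12], [7]].

12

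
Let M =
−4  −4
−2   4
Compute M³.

M² = [[24, 0], [0, 24]]
M³ = [[−96, −96], [−48, 96]]

[[−96, −96], [−48, 96]]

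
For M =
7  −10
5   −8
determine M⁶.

[[−601, 1330], [−665, 1394]]

tr M = −1 and det M = −6, so the characteristic polynomial is λ² − (−1)λ + (−6) with roots 2 and −3.
Eigenvectors give P = [[2, 1], [1, 1]] with P⁻¹ = [[1, −1], [−1, 2]], and M = P·diag(2, −3)·P⁻¹.
Then M⁶ = P·diag(64, 729)·P⁻¹ = [[128, 729], [64, 729]] · [[1, −1], [−1, 2]] = [[−601, 1330], [−665, 1394]].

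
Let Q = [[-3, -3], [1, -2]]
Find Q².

[[6, 15], [-5, 1]]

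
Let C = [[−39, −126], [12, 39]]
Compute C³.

[[−351, −1134], [108, 351]]

tr C = 0 and det C = −9, so the characteristic polynomial is λ² − (0)λ + (−9) with roots 3 and −3.
Eigenvectors give P = [[−3, 7], [1, −2]] with P⁻¹ = [[2, 7], [1, 3]], and C = P·diag(3, −3)·P⁻¹.
Then C³ = P·diag(27, −27)·P⁻¹ = [[−81, −189], [27, 54]] · [[2, 7], [1, 3]] = [[−351, −1134], [108, 351]].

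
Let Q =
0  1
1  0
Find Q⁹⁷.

[[0, 1], [1, 0]]

Q² = I (check: tr Q = 0 and det Q = -1), so Q⁹⁷ = Q since 97 is odd.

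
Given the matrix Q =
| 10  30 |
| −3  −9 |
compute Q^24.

Q² = Q (a projection; rank 1, trace 1), so Q^24 = Q.

[[10, 30], [−3, −9]]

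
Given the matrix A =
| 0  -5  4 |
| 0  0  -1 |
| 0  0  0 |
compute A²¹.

[[0, 0, 0], [0, 0, 0], [0, 0, 0]]

A is strictly triangular, hence nilpotent: A³ = 0, so A²¹ = 0.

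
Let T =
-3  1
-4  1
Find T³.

T² = [[5, -2], [8, -3]]
T³ = [[-7, 3], [-12, 5]]

[[-7, 3], [-12, 5]]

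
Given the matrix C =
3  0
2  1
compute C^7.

[[2187, 0], [2186, 1]]

tr C = 4 and det C = 3, so the characteristic polynomial is λ² − (4)λ + (3) with roots 3 and 1.
Eigenvectors give P = [[-1, 0], [-1, 1]] with P⁻¹ = [[-1, 0], [-1, 1]], and C = P·diag(3, 1)·P⁻¹.
Then C^7 = P·diag(2187, 1)·P⁻¹ = [[-2187, 0], [-2187, 1]] · [[-1, 0], [-1, 1]] = [[2187, 0], [2186, 1]].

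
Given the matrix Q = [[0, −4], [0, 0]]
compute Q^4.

[[0, 0], [0, 0]]

Q is strictly triangular, hence nilpotent: Q^2 = 0, so Q^4 = 0.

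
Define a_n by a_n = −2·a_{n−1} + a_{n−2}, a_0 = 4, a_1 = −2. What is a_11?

With companion matrix M = [[−2, 1], [1, 0]], [a_n, a_{n−1}]ᵀ = M·[a_{n−1}, a_{n−2}]ᵀ, so [a_11, a_10]ᵀ = M¹⁰·[a_1, a_0]ᵀ.
M¹⁰ = [[5741, −2378], [−2378, 985]], giving [a_11, a_10]ᵀ = [[−20994], [8696]].

−20994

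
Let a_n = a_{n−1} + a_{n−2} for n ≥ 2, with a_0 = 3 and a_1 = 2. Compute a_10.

212

With companion matrix Q = [[1, 1], [1, 0]], [a_n, a_{n−1}]ᵀ = Q·[a_{n−1}, a_{n−2}]ᵀ, so [a_10, a_9]ᵀ = Q^9·[a_1, a_0]ᵀ.
Q^9 = [[55, 34], [34, 21]], giving [a_10, a_9]ᵀ = [[212], [131]].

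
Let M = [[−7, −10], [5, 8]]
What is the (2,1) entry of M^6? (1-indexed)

tr M = 1 and det M = −6, so the characteristic polynomial is λ² − (1)λ + (−6) with roots −2 and 3.
Eigenvectors give P = [[2, −1], [−1, 1]] with P⁻¹ = [[1, 1], [1, 2]], and M = P·diag(−2, 3)·P⁻¹.
Then M^6 = P·diag(64, 729)·P⁻¹ = [[128, −729], [−64, 729]] · [[1, 1], [1, 2]] = [[−601, −1330], [665, 1394]].

665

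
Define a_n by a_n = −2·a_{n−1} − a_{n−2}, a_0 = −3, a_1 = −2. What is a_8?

With companion matrix B = [[−2, −1], [1, 0]], [a_n, a_{n−1}]ᵀ = B·[a_{n−1}, a_{n−2}]ᵀ, so [a_8, a_7]ᵀ = B^7·[a_1, a_0]ᵀ.
B^7 = [[−8, −7], [7, 6]], giving [a_8, a_7]ᵀ = [[37], [−32]].

37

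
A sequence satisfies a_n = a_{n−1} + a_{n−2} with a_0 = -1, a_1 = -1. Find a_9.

With companion matrix Q = [[1, 1], [1, 0]], [a_n, a_{n−1}]ᵀ = Q·[a_{n−1}, a_{n−2}]ᵀ, so [a_9, a_8]ᵀ = Q⁸·[a_1, a_0]ᵀ.
Q⁸ = [[34, 21], [21, 13]], giving [a_9, a_8]ᵀ = [[-55], [-34]].

-55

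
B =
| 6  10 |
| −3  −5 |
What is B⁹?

B² = B (a projection; rank 1, trace 1), so B⁹ = B.

[[6, 10], [−3, −5]]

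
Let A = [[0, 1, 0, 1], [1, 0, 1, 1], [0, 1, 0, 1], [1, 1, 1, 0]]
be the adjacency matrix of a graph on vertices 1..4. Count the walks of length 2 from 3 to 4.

The number of length-2 walks from vertex 3 to vertex 4 is entry (3,4) of A², where A is the adjacency matrix.
A² = [[2, 1, 2, 1], [1, 3, 1, 2], [2, 1, 2, 1], [1, 2, 1, 3]]

1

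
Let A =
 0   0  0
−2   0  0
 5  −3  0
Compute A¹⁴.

[[0, 0, 0], [0, 0, 0], [0, 0, 0]]

A is strictly triangular, hence nilpotent: A³ = 0, so A¹⁴ = 0.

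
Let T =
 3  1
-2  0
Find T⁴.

tr T = 3 and det T = 2, so the characteristic polynomial is λ² − (3)λ + (2) with roots 2 and 1.
Eigenvectors give P = [[1, 1], [-1, -2]] with P⁻¹ = [[2, 1], [-1, -1]], and T = P·diag(2, 1)·P⁻¹.
Then T⁴ = P·diag(16, 1)·P⁻¹ = [[16, 1], [-16, -2]] · [[2, 1], [-1, -1]] = [[31, 15], [-30, -14]].

[[31, 15], [-30, -14]]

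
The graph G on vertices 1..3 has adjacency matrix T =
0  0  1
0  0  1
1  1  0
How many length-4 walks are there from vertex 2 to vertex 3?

The number of length-4 walks from vertex 2 to vertex 3 is entry (2,3) of T^4, where T is the adjacency matrix.
T^2 = [[1, 1, 0], [1, 1, 0], [0, 0, 2]]
T^3 = [[0, 0, 2], [0, 0, 2], [2, 2, 0]]
T^4 = [[2, 2, 0], [2, 2, 0], [0, 0, 4]]

0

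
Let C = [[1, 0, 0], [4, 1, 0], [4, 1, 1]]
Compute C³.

C = I + N where N = [[0, 0, 0], [4, 0, 0], [4, 1, 0]] is strictly lower-triangular, so N³ = 0.
(I + N)³ = I + 3·N + 3·N² = [[1, 0, 0], [12, 1, 0], [24, 3, 1]].

[[1, 0, 0], [12, 1, 0], [24, 3, 1]]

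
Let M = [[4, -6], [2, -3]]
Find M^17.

M² = M (a projection; rank 1, trace 1), so M^17 = M.

[[4, -6], [2, -3]]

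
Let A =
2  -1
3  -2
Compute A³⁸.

A² = I (check: tr A = 0 and det A = -1), so A³⁸ = I since 38 is even.

[[1, 0], [0, 1]]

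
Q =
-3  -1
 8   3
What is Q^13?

[[-3, -1], [8, 3]]

Q² = I (check: tr Q = 0 and det Q = -1), so Q^13 = Q since 13 is odd.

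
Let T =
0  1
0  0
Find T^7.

[[0, 0], [0, 0]]

T is strictly triangular, hence nilpotent: T^2 = 0, so T^7 = 0.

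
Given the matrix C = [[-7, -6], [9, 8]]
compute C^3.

[[-19, -18], [27, 26]]

tr C = 1 and det C = -2, so the characteristic polynomial is λ² − (1)λ + (-2) with roots 2 and -1.
Eigenvectors give P = [[-2, -1], [3, 1]] with P⁻¹ = [[1, 1], [-3, -2]], and C = P·diag(2, -1)·P⁻¹.
Then C^3 = P·diag(8, -1)·P⁻¹ = [[-16, 1], [24, -1]] · [[1, 1], [-3, -2]] = [[-19, -18], [27, 26]].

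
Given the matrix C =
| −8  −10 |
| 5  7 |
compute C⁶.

tr C = −1 and det C = −6, so the characteristic polynomial is λ² − (−1)λ + (−6) with roots 2 and −3.
Eigenvectors give P = [[1, −2], [−1, 1]] with P⁻¹ = [[−1, −2], [−1, −1]], and C = P·diag(2, −3)·P⁻¹.
Then C⁶ = P·diag(64, 729)·P⁻¹ = [[64, −1458], [−64, 729]] · [[−1, −2], [−1, −1]] = [[1394, 1330], [−665, −601]].

[[1394, 1330], [−665, −601]]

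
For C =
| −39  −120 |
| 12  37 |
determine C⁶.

tr C = −2 and det C = −3, so the characteristic polynomial is λ² − (−2)λ + (−3) with roots −3 and 1.
Eigenvectors give P = [[10, −3], [−3, 1]] with P⁻¹ = [[1, 3], [3, 10]], and C = P·diag(−3, 1)·P⁻¹.
Then C⁶ = P·diag(729, 1)·P⁻¹ = [[7290, −3], [−2187, 1]] · [[1, 3], [3, 10]] = [[7281, 21840], [−2184, −6551]].

[[7281, 21840], [−2184, −6551]]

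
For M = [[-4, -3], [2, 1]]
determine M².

[[10, 9], [-6, -5]]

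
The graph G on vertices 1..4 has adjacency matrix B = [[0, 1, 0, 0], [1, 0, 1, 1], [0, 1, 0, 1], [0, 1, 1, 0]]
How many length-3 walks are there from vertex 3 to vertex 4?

3

The number of length-3 walks from vertex 3 to vertex 4 is entry (3,4) of B³, where B is the adjacency matrix.
B² = [[1, 0, 1, 1], [0, 3, 1, 1], [1, 1, 2, 1], [1, 1, 1, 2]]
B³ = [[0, 3, 1, 1], [3, 2, 4, 4], [1, 4, 2, 3], [1, 4, 3, 2]]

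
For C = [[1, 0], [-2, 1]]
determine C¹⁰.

C = I + N where N = [[0, 0], [-2, 0]] is strictly lower-triangular, so N² = 0.
(I + N)¹⁰ = I + 10·N = [[1, 0], [-20, 1]].

[[1, 0], [-20, 1]]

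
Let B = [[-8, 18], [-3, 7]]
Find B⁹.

[[-1538, 3078], [-513, 1027]]

tr B = -1 and det B = -2, so the characteristic polynomial is λ² − (-1)λ + (-2) with roots -2 and 1.
Eigenvectors give P = [[-3, 2], [-1, 1]] with P⁻¹ = [[-1, 2], [-1, 3]], and B = P·diag(-2, 1)·P⁻¹.
Then B⁹ = P·diag(-512, 1)·P⁻¹ = [[1536, 2], [512, 1]] · [[-1, 2], [-1, 3]] = [[-1538, 3078], [-513, 1027]].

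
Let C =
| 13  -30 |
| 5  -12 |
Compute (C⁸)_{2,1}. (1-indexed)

6305

tr C = 1 and det C = -6, so the characteristic polynomial is λ² − (1)λ + (-6) with roots 3 and -2.
Eigenvectors give P = [[3, 2], [1, 1]] with P⁻¹ = [[1, -2], [-1, 3]], and C = P·diag(3, -2)·P⁻¹.
Then C⁸ = P·diag(6561, 256)·P⁻¹ = [[19683, 512], [6561, 256]] · [[1, -2], [-1, 3]] = [[19171, -37830], [6305, -12354]].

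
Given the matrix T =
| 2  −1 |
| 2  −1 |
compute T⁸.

T² = T (a projection; rank 1, trace 1), so T⁸ = T.

[[2, −1], [2, −1]]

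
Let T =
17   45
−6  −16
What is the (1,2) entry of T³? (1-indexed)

135

tr T = 1 and det T = −2, so the characteristic polynomial is λ² − (1)λ + (−2) with roots −1 and 2.
Eigenvectors give P = [[5, −3], [−2, 1]] with P⁻¹ = [[−1, −3], [−2, −5]], and T = P·diag(−1, 2)·P⁻¹.
Then T³ = P·diag(−1, 8)·P⁻¹ = [[−5, −24], [2, 8]] · [[−1, −3], [−2, −5]] = [[53, 135], [−18, −46]].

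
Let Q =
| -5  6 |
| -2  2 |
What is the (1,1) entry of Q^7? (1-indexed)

-509

tr Q = -3 and det Q = 2, so the characteristic polynomial is λ² − (-3)λ + (2) with roots -1 and -2.
Eigenvectors give P = [[3, -2], [2, -1]] with P⁻¹ = [[-1, 2], [-2, 3]], and Q = P·diag(-1, -2)·P⁻¹.
Then Q^7 = P·diag(-1, -128)·P⁻¹ = [[-3, 256], [-2, 128]] · [[-1, 2], [-2, 3]] = [[-509, 762], [-254, 380]].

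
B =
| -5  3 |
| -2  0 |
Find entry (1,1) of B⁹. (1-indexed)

-58025

tr B = -5 and det B = 6, so the characteristic polynomial is λ² − (-5)λ + (6) with roots -2 and -3.
Eigenvectors give P = [[1, 3], [1, 2]] with P⁻¹ = [[-2, 3], [1, -1]], and B = P·diag(-2, -3)·P⁻¹.
Then B⁹ = P·diag(-512, -19683)·P⁻¹ = [[-512, -59049], [-512, -39366]] · [[-2, 3], [1, -1]] = [[-58025, 57513], [-38342, 37830]].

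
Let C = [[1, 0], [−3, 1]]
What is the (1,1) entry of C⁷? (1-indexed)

1

C = I + N where N = [[0, 0], [−3, 0]] is strictly lower-triangular, so N² = 0.
(I + N)⁷ = I + 7·N = [[1, 0], [−21, 1]].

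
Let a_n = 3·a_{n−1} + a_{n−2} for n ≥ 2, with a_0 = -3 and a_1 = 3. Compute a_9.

27129

With companion matrix Q = [[3, 1], [1, 0]], [a_n, a_{n−1}]ᵀ = Q·[a_{n−1}, a_{n−2}]ᵀ, so [a_9, a_8]ᵀ = Q^8·[a_1, a_0]ᵀ.
Q^8 = [[12970, 3927], [3927, 1189]], giving [a_9, a_8]ᵀ = [[27129], [8214]].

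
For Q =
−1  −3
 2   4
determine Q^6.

tr Q = 3 and det Q = 2, so the characteristic polynomial is λ² − (3)λ + (2) with roots 2 and 1.
Eigenvectors give P = [[1, 3], [−1, −2]] with P⁻¹ = [[−2, −3], [1, 1]], and Q = P·diag(2, 1)·P⁻¹.
Then Q^6 = P·diag(64, 1)·P⁻¹ = [[64, 3], [−64, −2]] · [[−2, −3], [1, 1]] = [[−125, −189], [126, 190]].

[[−125, −189], [126, 190]]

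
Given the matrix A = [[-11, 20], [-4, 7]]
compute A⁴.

[[401, -800], [160, -319]]

tr A = -4 and det A = 3, so the characteristic polynomial is λ² − (-4)λ + (3) with roots -3 and -1.
Eigenvectors give P = [[5, 2], [2, 1]] with P⁻¹ = [[1, -2], [-2, 5]], and A = P·diag(-3, -1)·P⁻¹.
Then A⁴ = P·diag(81, 1)·P⁻¹ = [[405, 2], [162, 1]] · [[1, -2], [-2, 5]] = [[401, -800], [160, -319]].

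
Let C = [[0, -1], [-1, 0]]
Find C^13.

[[0, -1], [-1, 0]]

C² = I (check: tr C = 0 and det C = -1), so C^13 = C since 13 is odd.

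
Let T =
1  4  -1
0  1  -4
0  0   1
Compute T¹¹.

T = I + N where N = [[0, 4, -1], [0, 0, -4], [0, 0, 0]] is strictly upper-triangular, so N³ = 0.
(I + N)¹¹ = I + 11·N + 55·N² = [[1, 44, -891], [0, 1, -44], [0, 0, 1]].

[[1, 44, -891], [0, 1, -44], [0, 0, 1]]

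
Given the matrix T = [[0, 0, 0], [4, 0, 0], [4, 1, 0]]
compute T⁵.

T is strictly triangular, hence nilpotent: T³ = 0, so T⁵ = 0.

[[0, 0, 0], [0, 0, 0], [0, 0, 0]]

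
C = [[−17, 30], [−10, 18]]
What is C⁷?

[[−7073, 13890], [−4630, 9132]]

tr C = 1 and det C = −6, so the characteristic polynomial is λ² − (1)λ + (−6) with roots −2 and 3.
Eigenvectors give P = [[2, −3], [1, −2]] with P⁻¹ = [[2, −3], [1, −2]], and C = P·diag(−2, 3)·P⁻¹.
Then C⁷ = P·diag(−128, 2187)·P⁻¹ = [[−256, −6561], [−128, −4374]] · [[2, −3], [1, −2]] = [[−7073, 13890], [−4630, 9132]].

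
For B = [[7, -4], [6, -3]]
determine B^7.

tr B = 4 and det B = 3, so the characteristic polynomial is λ² − (4)λ + (3) with roots 1 and 3.
Eigenvectors give P = [[2, 1], [3, 1]] with P⁻¹ = [[-1, 1], [3, -2]], and B = P·diag(1, 3)·P⁻¹.
Then B^7 = P·diag(1, 2187)·P⁻¹ = [[2, 2187], [3, 2187]] · [[-1, 1], [3, -2]] = [[6559, -4372], [6558, -4371]].

[[6559, -4372], [6558, -4371]]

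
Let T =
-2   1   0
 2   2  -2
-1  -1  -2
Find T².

[[6, 0, -2], [2, 8, 0], [2, -1, 6]]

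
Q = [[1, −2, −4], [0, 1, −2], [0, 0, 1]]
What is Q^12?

Q = I + N where N = [[0, −2, −4], [0, 0, −2], [0, 0, 0]] is strictly upper-triangular, so N^3 = 0.
(I + N)^12 = I + 12·N + 66·N^2 = [[1, −24, 216], [0, 1, −24], [0, 0, 1]].

[[1, −24, 216], [0, 1, −24], [0, 0, 1]]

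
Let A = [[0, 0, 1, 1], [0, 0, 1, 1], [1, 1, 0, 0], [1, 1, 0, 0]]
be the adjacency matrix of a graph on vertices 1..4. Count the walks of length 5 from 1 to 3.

The number of length-5 walks from vertex 1 to vertex 3 is entry (1,3) of A^5, where A is the adjacency matrix.
A^2 = [[2, 2, 0, 0], [2, 2, 0, 0], [0, 0, 2, 2], [0, 0, 2, 2]]
A^3 = [[0, 0, 4, 4], [0, 0, 4, 4], [4, 4, 0, 0], [4, 4, 0, 0]]
A^4 = [[8, 8, 0, 0], [8, 8, 0, 0], [0, 0, 8, 8], [0, 0, 8, 8]]
A^5 = [[0, 0, 16, 16], [0, 0, 16, 16], [16, 16, 0, 0], [16, 16, 0, 0]]

16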